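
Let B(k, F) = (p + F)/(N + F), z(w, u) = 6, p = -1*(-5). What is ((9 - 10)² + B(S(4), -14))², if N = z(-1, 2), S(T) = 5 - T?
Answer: 289/64 ≈ 4.5156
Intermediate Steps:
p = 5
N = 6
B(k, F) = (5 + F)/(6 + F)
((9 - 10)² + B(S(4), -14))² = ((9 - 10)² + (5 - 14)/(6 - 14))² = ((-1)² - 9/(-8))² = (1 - ⅛*(-9))² = (1 + 9/8)² = (17/8)² = 289/64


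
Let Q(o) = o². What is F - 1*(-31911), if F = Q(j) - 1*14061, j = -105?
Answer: 28875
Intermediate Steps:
F = -3036 (F = (-105)² - 1*14061 = 11025 - 14061 = -3036)
F - 1*(-31911) = -3036 - 1*(-31911) = -3036 + 31911 = 28875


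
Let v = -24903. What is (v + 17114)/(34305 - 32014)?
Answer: -7789/2291 ≈ -3.3998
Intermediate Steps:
(v + 17114)/(34305 - 32014) = (-24903 + 17114)/(34305 - 32014) = -7789/2291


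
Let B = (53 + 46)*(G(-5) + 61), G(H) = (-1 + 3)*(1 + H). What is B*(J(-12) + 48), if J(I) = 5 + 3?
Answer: 293832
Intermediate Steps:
G(H) = 2 + 2*H (G(H) = 2*(1 + H) = 2 + 2*H)
J(I) = 8
B = 5247 (B = (53 + 46)*((2 + 2*(-5)) + 61) = 99*((2 - 10) + 61) = 99*(-8 + 61) = 99*53 = 5247)
B*(J(-12) + 48) = 5247*(8 + 48) = 5247*56 = 293832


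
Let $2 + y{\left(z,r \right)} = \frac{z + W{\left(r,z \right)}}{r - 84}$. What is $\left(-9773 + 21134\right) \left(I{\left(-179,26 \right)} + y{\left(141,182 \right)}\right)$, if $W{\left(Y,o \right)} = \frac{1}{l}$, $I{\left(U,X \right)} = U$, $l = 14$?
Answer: $- \frac{399837411}{196} \approx -2.04 \cdot 10^{6}$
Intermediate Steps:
$W{\left(Y,o \right)} = \frac{1}{14}$
$y{\left(z,r \right)} = -2 + \frac{\frac{1}{14} + z}{-84 + r}$ ($y{\left(z,r \right)} = -2 + \frac{z + \frac{1}{14}}{r - 84} = -2 + \frac{\frac{1}{14} + z}{-84 + r}$)
$\left(-9773 + 21134\right) \left(I{\left(-179,26 \right)} + y{\left(141,182 \right)}\right) = \left(-9773 + 21134\right) \left(-179 + \frac{\frac{2353}{14} + 141 - 364}{-84 + 182}\right) = 11361 \left(-179 + \frac{\frac{2353}{14} + 141 - 364}{98}\right) = 11361 \left(-179 + \frac{1}{98} \left(- \frac{769}{14}\right)\right) = 11361 \left(-179 - \frac{769}{1372}\right) = 11361 \left(- \frac{246357}{1372}\right) = - \frac{399837411}{196}$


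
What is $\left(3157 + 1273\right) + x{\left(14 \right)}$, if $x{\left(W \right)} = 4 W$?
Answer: $4486$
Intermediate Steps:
$\left(3157 + 1273\right) + x{\left(14 \right)} = \left(3157 + 1273\right) + 4 \cdot 14 = 4430 + 56 = 4486$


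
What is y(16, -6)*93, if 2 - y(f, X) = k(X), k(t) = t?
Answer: 744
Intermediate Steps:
y(f, X) = 2 - X
y(16, -6)*93 = (2 - 1*(-6))*93 = (2 + 6)*93 = 8*93 = 744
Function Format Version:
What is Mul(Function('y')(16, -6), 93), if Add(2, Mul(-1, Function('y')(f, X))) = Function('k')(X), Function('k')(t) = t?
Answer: 744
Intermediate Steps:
Function('y')(f, X) = Add(2, Mul(-1, X))
Mul(Function('y')(16, -6), 93) = Mul(Add(2, Mul(-1, -6)), 93) = Mul(Add(2, 6), 93) = Mul(8, 93) = 744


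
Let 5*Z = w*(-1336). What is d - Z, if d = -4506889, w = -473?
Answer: -23166373/5 ≈ -4.6333e+6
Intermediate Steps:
Z = 631928/5 (Z = (-473*(-1336))/5 = (1/5)*631928 = 631928/5 ≈ 1.2639e+5)
d - Z = -4506889 - 1*631928/5 = -4506889 - 631928/5 = -23166373/5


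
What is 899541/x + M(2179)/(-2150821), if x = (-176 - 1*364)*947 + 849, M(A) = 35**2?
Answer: -645125691212/366020265317 ≈ -1.7625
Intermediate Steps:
M(A) = 1225
x = -510531 (x = (-176 - 364)*947 + 849 = -540*947 + 849 = -511380 + 849 = -510531)
899541/x + M(2179)/(-2150821) = 899541/(-510531) + 1225/(-2150821) = 899541*(-1/510531) + 1225*(-1/2150821) = -299847/170177 - 1225/2150821 = -645125691212/366020265317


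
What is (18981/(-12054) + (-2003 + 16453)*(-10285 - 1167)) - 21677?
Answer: -664991369713/4018 ≈ -1.6550e+8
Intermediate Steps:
(18981/(-12054) + (-2003 + 16453)*(-10285 - 1167)) - 21677 = (18981*(-1/12054) + 14450*(-11452)) - 21677 = (-6327/4018 - 165481400) - 21677 = -664904271527/4018 - 21677 = -664991369713/4018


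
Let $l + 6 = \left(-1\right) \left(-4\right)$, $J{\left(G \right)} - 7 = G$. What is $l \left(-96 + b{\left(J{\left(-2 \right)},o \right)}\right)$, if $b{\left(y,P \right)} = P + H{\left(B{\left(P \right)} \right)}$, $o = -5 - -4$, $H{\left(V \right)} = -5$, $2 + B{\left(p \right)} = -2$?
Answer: $204$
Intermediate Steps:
$B{\left(p \right)} = -4$ ($B{\left(p \right)} = -2 - 2 = -4$)
$J{\left(G \right)} = 7 + G$
$o = -1$ ($o = -5 + 4 = -1$)
$b{\left(y,P \right)} = -5 + P$ ($b{\left(y,P \right)} = P - 5 = -5 + P$)
$l = -2$ ($l = -6 - -4 = -6 + 4 = -2$)
$l \left(-96 + b{\left(J{\left(-2 \right)},o \right)}\right) = - 2 \left(-96 - 6\right) = \left(-2\right) \left(-102\right) = 204$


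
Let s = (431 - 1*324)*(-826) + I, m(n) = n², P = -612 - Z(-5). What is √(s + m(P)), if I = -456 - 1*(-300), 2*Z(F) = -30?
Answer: √267871 ≈ 517.56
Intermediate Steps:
Z(F) = -15 (Z(F) = (½)*(-30) = -15)
P = -597 (P = -612 - 1*(-15) = -612 + 15 = -597)
I = -156 (I = -456 + 300 = -156)
s = -88538 (s = (431 - 1*324)*(-826) - 156 = (431 - 324)*(-826) - 156 = 107*(-826) - 156 = -88382 - 156 = -88538)
√(s + m(P)) = √(-88538 + (-597)²) = √(-88538 + 356409) = √267871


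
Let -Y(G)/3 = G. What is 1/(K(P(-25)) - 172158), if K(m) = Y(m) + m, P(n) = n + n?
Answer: -1/172058 ≈ -5.8120e-6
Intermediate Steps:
Y(G) = -3*G
P(n) = 2*n
K(m) = -2*m (K(m) = -3*m + m = -2*m)
1/(K(P(-25)) - 172158) = 1/(-4*(-25) - 172158) = 1/(-2*(-50) - 172158) = 1/(100 - 172158) = 1/(-172058) = -1/172058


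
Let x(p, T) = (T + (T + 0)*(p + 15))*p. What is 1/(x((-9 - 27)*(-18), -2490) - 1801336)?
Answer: -1/1073178616 ≈ -9.3181e-10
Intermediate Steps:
x(p, T) = p*(T + T*(15 + p)) (x(p, T) = (T + T*(15 + p))*p = p*(T + T*(15 + p)))
1/(x((-9 - 27)*(-18), -2490) - 1801336) = 1/(-2490*(-9 - 27)*(-18)*(16 + (-9 - 27)*(-18)) - 1801336) = 1/(-2490*(-36*(-18))*(16 - 36*(-18)) - 1801336) = 1/(-2490*648*(16 + 648) - 1801336) = 1/(-2490*648*664 - 1801336) = 1/(-1071377280 - 1801336) = 1/(-1073178616) = -1/1073178616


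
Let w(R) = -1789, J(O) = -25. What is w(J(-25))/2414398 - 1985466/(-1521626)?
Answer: 2395491475277/1836905385574 ≈ 1.3041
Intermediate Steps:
w(J(-25))/2414398 - 1985466/(-1521626) = -1789/2414398 - 1985466/(-1521626) = -1789*1/2414398 - 1985466*(-1/1521626) = -1789/2414398 + 992733/760813 = 2395491475277/1836905385574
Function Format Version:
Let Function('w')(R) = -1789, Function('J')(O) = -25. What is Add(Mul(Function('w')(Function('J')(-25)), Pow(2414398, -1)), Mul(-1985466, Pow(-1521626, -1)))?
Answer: Rational(2395491475277, 1836905385574) ≈ 1.3041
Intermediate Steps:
Add(Mul(Function('w')(Function('J')(-25)), Pow(2414398, -1)), Mul(-1985466, Pow(-1521626, -1))) = Add(Mul(-1789, Pow(2414398, -1)), Mul(-1985466, Pow(-1521626, -1))) = Add(Mul(-1789, Rational(1, 2414398)), Mul(-1985466, Rational(-1, 1521626))) = Add(Rational(-1789, 2414398), Rational(992733, 760813)) = Rational(2395491475277, 1836905385574)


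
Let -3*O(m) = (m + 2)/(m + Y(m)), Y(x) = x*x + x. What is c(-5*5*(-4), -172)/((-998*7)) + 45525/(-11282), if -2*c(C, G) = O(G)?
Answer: -164107421759/40669082832 ≈ -4.0352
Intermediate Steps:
Y(x) = x + x**2 (Y(x) = x**2 + x = x + x**2)
O(m) = -(2 + m)/(3*(m + m*(1 + m))) (O(m) = -(m + 2)/(3*(m + m*(1 + m))) = -(2 + m)/(3*(m + m*(1 + m))))
c(C, G) = 1/(6*G) (c(C, G) = -(-1)/(6*G) = 1/(6*G))
c(-5*5*(-4), -172)/((-998*7)) + 45525/(-11282) = ((1/6)/(-172))/((-998*7)) + 45525/(-11282) = ((1/6)*(-1/172))/(-6986) + 45525*(-1/11282) = -1/1032*(-1/6986) - 45525/11282 = 1/7209552 - 45525/11282 = -164107421759/40669082832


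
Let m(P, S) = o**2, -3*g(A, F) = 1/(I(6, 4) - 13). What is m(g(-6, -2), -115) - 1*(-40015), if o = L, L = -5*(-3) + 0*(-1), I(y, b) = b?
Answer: 40240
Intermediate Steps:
L = 15 (L = 15 + 0 = 15)
o = 15
g(A, F) = 1/27 (g(A, F) = -1/(3*(4 - 13)) = -1/3/(-9) = -1/3*(-1/9) = 1/27)
m(P, S) = 225 (m(P, S) = 15**2 = 225)
m(g(-6, -2), -115) - 1*(-40015) = 225 - 1*(-40015) = 225 + 40015 = 40240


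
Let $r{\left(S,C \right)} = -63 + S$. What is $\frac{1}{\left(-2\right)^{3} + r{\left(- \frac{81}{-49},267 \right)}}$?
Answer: $- \frac{49}{3398} \approx -0.01442$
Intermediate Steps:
$\frac{1}{\left(-2\right)^{3} + r{\left(- \frac{81}{-49},267 \right)}} = \frac{1}{\left(-2\right)^{3} - \left(63 + \frac{81}{-49}\right)} = \frac{1}{-8 - \frac{3006}{49}} = \frac{1}{- \frac{3398}{49}} = - \frac{49}{3398}$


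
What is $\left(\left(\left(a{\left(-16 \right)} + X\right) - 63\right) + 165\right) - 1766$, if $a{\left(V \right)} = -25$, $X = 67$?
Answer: $-1622$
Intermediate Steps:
$\left(\left(\left(a{\left(-16 \right)} + X\right) - 63\right) + 165\right) - 1766 = \left(\left(\left(-25 + 67\right) - 63\right) + 165\right) - 1766 = \left(\left(42 - 63\right) + 165\right) - 1766 = \left(-21 + 165\right) - 1766 = 144 - 1766 = -1622$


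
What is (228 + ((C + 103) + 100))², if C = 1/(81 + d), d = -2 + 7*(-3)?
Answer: 624950001/3364 ≈ 1.8578e+5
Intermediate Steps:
d = -23 (d = -2 - 21 = -23)
C = 1/58 (C = 1/(81 - 23) = 1/58 ≈ 0.017241)
(228 + ((C + 103) + 100))² = (228 + ((1/58 + 103) + 100))² = (228 + (5975/58 + 100))² = (228 + 11775/58)² = (24999/58)² = 624950001/3364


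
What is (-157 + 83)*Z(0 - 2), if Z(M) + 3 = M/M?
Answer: 148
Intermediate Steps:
Z(M) = -2 (Z(M) = -3 + M/M = -3 + 1 = -2)
(-157 + 83)*Z(0 - 2) = (-157 + 83)*(-2) = -74*(-2) = 148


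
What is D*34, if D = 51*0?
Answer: 0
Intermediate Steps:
D = 0
D*34 = 0*34 = 0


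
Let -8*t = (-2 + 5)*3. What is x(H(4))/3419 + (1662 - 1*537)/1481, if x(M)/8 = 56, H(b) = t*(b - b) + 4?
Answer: 4509863/5063539 ≈ 0.89065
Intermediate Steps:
t = -9/8 (t = -(-2 + 5)*3/8 = -3*3/8 = -1/8*9 = -9/8 ≈ -1.1250)
H(b) = 4 (H(b) = -9*(b - b)/8 + 4 = -9/8*0 + 4 = 0 + 4 = 4)
x(M) = 448 (x(M) = 8*56 = 448)
x(H(4))/3419 + (1662 - 1*537)/1481 = 448/3419 + (1662 - 1*537)/1481 = 448*(1/3419) + (1662 - 537)*(1/1481) = 448/3419 + 1125*(1/1481) = 448/3419 + 1125/1481 = 4509863/5063539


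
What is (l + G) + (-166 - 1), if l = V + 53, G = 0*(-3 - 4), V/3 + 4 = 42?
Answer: 0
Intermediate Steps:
V = 114 (V = -12 + 3*42 = -12 + 126 = 114)
G = 0 (G = 0*(-7) = 0)
l = 167 (l = 114 + 53 = 167)
(l + G) + (-166 - 1) = (167 + 0) + (-166 - 1) = 167 - 167 = 0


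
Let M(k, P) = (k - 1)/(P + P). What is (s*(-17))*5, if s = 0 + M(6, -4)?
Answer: 425/8 ≈ 53.125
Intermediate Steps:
M(k, P) = (-1 + k)/(2*P) (M(k, P) = (-1 + k)/((2*P)) = (-1 + k)*(1/(2*P)) = (-1 + k)/(2*P))
s = -5/8 (s = 0 + (½)*(-1 + 6)/(-4) = 0 + (½)*(-¼)*5 = 0 - 5/8 = -5/8 ≈ -0.62500)
(s*(-17))*5 = -5/8*(-17)*5 = (85/8)*5 = 425/8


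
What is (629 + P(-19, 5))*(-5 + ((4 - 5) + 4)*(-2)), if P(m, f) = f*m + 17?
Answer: -6061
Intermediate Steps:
P(m, f) = 17 + f*m
(629 + P(-19, 5))*(-5 + ((4 - 5) + 4)*(-2)) = (629 + (17 + 5*(-19)))*(-5 + ((4 - 5) + 4)*(-2)) = (629 + (17 - 95))*(-5 + (-1 + 4)*(-2)) = (629 - 78)*(-5 + 3*(-2)) = 551*(-5 - 6) = 551*(-11) = -6061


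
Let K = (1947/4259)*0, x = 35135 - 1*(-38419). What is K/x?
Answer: 0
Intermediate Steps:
x = 73554 (x = 35135 + 38419 = 73554)
K = 0 (K = (1947*(1/4259))*0 = (1947/4259)*0 = 0)
K/x = 0/73554 = 0*(1/73554) = 0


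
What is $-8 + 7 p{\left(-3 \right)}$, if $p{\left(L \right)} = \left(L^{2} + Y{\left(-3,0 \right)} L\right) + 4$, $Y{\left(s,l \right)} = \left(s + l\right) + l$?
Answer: $146$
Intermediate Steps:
$Y{\left(s,l \right)} = s + 2 l$ ($Y{\left(s,l \right)} = \left(l + s\right) + l = s + 2 l$)
$p{\left(L \right)} = 4 + L^{2} - 3 L$ ($p{\left(L \right)} = \left(L^{2} + \left(-3 + 2 \cdot 0\right) L\right) + 4 = \left(L^{2} + \left(-3 + 0\right) L\right) + 4 = \left(L^{2} - 3 L\right) + 4 = 4 + L^{2} - 3 L$)
$-8 + 7 p{\left(-3 \right)} = -8 + 7 \left(4 + \left(-3\right)^{2} - -9\right) = -8 + 7 \left(4 + 9 + 9\right) = -8 + 7 \cdot 22 = -8 + 154 = 146$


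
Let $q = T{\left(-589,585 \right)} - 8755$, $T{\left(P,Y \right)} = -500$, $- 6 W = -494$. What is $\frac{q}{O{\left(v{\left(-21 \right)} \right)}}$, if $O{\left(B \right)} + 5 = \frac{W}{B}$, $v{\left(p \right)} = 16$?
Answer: $- \frac{444240}{7} \approx -63463.0$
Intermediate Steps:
$W = \frac{247}{3}$ ($W = \left(- \frac{1}{6}\right) \left(-494\right) = \frac{247}{3} \approx 82.333$)
$O{\left(B \right)} = -5 + \frac{247}{3 B}$
$q = -9255$ ($q = -500 - 8755 = -9255$)
$\frac{q}{O{\left(v{\left(-21 \right)} \right)}} = - \frac{9255}{-5 + \frac{247}{3 \cdot 16}} = - \frac{9255}{-5 + \frac{247}{3} \cdot \frac{1}{16}} = - \frac{9255}{-5 + \frac{247}{48}} = - \frac{9255}{\frac{7}{48}} = \left(-9255\right) \frac{48}{7} = - \frac{444240}{7}$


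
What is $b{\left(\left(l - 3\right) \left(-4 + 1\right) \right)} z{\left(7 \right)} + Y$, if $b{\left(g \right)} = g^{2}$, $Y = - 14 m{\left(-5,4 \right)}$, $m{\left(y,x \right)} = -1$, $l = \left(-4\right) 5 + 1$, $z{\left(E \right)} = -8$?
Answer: $-34834$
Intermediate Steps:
$l = -19$ ($l = -20 + 1 = -19$)
$Y = 14$ ($Y = \left(-14\right) \left(-1\right) = 14$)
$b{\left(\left(l - 3\right) \left(-4 + 1\right) \right)} z{\left(7 \right)} + Y = \left(\left(-19 - 3\right) \left(-4 + 1\right)\right)^{2} \left(-8\right) + 14 = \left(\left(-22\right) \left(-3\right)\right)^{2} \left(-8\right) + 14 = 66^{2} \left(-8\right) + 14 = 4356 \left(-8\right) + 14 = -34848 + 14 = -34834$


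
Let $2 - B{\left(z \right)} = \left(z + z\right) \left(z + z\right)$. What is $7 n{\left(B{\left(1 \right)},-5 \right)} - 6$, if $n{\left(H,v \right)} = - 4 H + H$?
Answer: $36$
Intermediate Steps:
$B{\left(z \right)} = 2 - 4 z^{2}$ ($B{\left(z \right)} = 2 - \left(z + z\right) \left(z + z\right) = 2 - 2 z 2 z = 2 - 4 z^{2}$)
$n{\left(H,v \right)} = - 3 H$
$7 n{\left(B{\left(1 \right)},-5 \right)} - 6 = 7 \left(- 3 \left(2 - 4 \cdot 1^{2}\right)\right) - 6 = 7 \left(- 3 \left(2 - 4\right)\right) - 6 = 7 \left(\left(-3\right) \left(-2\right)\right) - 6 = 7 \cdot 6 - 6 = 42 - 6 = 36$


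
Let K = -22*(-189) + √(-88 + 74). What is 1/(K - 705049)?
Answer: -700891/491248193895 - I*√14/491248193895 ≈ -1.4268e-6 - 7.6166e-12*I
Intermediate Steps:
K = 4158 + I*√14 (K = 4158 + √(-14) = 4158 + I*√14 ≈ 4158.0 + 3.7417*I)
1/(K - 705049) = 1/((4158 + I*√14) - 705049) = 1/(-700891 + I*√14)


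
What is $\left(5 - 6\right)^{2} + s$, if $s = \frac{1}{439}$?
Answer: $\frac{440}{439} \approx 1.0023$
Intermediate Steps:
$s = \frac{1}{439} \approx 0.0022779$
$\left(5 - 6\right)^{2} + s = \left(5 - 6\right)^{2} + \frac{1}{439} = \left(-1\right)^{2} + \frac{1}{439} = 1 + \frac{1}{439} = \frac{440}{439}$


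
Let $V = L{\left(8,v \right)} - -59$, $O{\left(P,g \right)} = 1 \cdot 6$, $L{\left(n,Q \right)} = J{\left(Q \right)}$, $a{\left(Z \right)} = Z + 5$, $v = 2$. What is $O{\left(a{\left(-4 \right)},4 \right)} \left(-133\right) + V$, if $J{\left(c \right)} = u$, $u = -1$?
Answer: $-740$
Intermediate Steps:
$a{\left(Z \right)} = 5 + Z$
$J{\left(c \right)} = -1$
$L{\left(n,Q \right)} = -1$
$O{\left(P,g \right)} = 6$
$V = 58$ ($V = -1 - -59 = -1 + 59 = 58$)
$O{\left(a{\left(-4 \right)},4 \right)} \left(-133\right) + V = 6 \left(-133\right) + 58 = -798 + 58 = -740$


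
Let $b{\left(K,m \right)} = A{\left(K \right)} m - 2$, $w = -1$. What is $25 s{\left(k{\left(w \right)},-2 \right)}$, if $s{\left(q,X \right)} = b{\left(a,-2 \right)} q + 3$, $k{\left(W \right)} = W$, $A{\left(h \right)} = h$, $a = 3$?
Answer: $275$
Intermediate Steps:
$b{\left(K,m \right)} = -2 + K m$ ($b{\left(K,m \right)} = K m - 2 = -2 + K m$)
$s{\left(q,X \right)} = 3 - 8 q$ ($s{\left(q,X \right)} = \left(-2 + 3 \left(-2\right)\right) q + 3 = \left(-2 - 6\right) q + 3 = - 8 q + 3 = 3 - 8 q$)
$25 s{\left(k{\left(w \right)},-2 \right)} = 25 \left(3 - -8\right) = 25 \left(3 + 8\right) = 25 \cdot 11 = 275$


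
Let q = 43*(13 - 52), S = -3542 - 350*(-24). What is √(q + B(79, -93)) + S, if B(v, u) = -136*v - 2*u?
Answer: 4858 + I*√12235 ≈ 4858.0 + 110.61*I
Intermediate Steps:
S = 4858 (S = -3542 - 1*(-8400) = -3542 + 8400 = 4858)
q = -1677 (q = 43*(-39) = -1677)
√(q + B(79, -93)) + S = √(-1677 + (-136*79 - 2*(-93))) + 4858 = √(-1677 + (-10744 + 186)) + 4858 = √(-1677 - 10558) + 4858 = √(-12235) + 4858 = I*√12235 + 4858 = 4858 + I*√12235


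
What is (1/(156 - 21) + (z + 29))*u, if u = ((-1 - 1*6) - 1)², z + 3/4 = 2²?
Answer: 278704/135 ≈ 2064.5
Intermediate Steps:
z = 13/4 (z = -¾ + 2² = -¾ + 4 = 13/4 ≈ 3.2500)
u = 64 (u = ((-1 - 6) - 1)² = (-7 - 1)² = (-8)² = 64)
(1/(156 - 21) + (z + 29))*u = (1/(156 - 21) + (13/4 + 29))*64 = (1/135 + 129/4)*64 = (17419/540)*64 = 278704/135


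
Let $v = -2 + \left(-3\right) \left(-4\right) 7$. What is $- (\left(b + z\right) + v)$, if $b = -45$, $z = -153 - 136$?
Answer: $252$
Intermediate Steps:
$z = -289$
$v = 82$ ($v = -2 + 12 \cdot 7 = -2 + 84 = 82$)
$- (\left(b + z\right) + v) = - (\left(-45 - 289\right) + 82) = - (-334 + 82) = \left(-1\right) \left(-252\right) = 252$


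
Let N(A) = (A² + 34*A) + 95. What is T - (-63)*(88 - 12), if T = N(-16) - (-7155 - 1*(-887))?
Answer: 10863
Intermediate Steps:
N(A) = 95 + A² + 34*A
T = 6075 (T = (95 + (-16)² + 34*(-16)) - (-7155 - 1*(-887)) = (95 + 256 - 544) - (-7155 + 887) = -193 - 1*(-6268) = -193 + 6268 = 6075)
T - (-63)*(88 - 12) = 6075 - (-63)*(88 - 12) = 6075 - (-63)*76 = 6075 - 1*(-4788) = 6075 + 4788 = 10863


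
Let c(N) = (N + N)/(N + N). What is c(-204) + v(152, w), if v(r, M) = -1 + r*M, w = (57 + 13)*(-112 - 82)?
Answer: -2064160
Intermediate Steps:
c(N) = 1 (c(N) = (2*N)/((2*N)) = (2*N)*(1/(2*N)) = 1)
w = -13580 (w = 70*(-194) = -13580)
v(r, M) = -1 + M*r
c(-204) + v(152, w) = 1 + (-1 - 13580*152) = 1 + (-1 - 2064160) = 1 - 2064161 = -2064160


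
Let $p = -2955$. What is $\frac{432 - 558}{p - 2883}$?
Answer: $\frac{3}{139} \approx 0.021583$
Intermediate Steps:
$\frac{432 - 558}{p - 2883} = \frac{432 - 558}{-2955 - 2883} = - \frac{126}{-5838} = \left(-126\right) \left(- \frac{1}{5838}\right) = \frac{3}{139}$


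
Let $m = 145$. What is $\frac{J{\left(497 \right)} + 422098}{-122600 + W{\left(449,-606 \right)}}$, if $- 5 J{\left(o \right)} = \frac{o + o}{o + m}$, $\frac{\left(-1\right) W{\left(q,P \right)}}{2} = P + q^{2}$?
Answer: $- \frac{35656147}{44314050} \approx -0.80462$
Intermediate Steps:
$W{\left(q,P \right)} = - 2 P - 2 q^{2}$ ($W{\left(q,P \right)} = - 2 \left(P + q^{2}\right) = - 2 P - 2 q^{2}$)
$J{\left(o \right)} = - \frac{2 o}{5 \left(145 + o\right)}$ ($J{\left(o \right)} = - \frac{\left(o + o\right) \frac{1}{o + 145}}{5} = - \frac{2 o \frac{1}{145 + o}}{5} = - \frac{2 o}{5 \left(145 + o\right)}$)
$\frac{J{\left(497 \right)} + 422098}{-122600 + W{\left(449,-606 \right)}} = \frac{\left(-2\right) 497 \frac{1}{725 + 5 \cdot 497} + 422098}{-122600 - \left(-1212 + 2 \cdot 449^{2}\right)} = \frac{\left(-2\right) 497 \frac{1}{725 + 2485} + 422098}{-122600 + \left(1212 - 403202\right)} = \frac{\left(-2\right) 497 \cdot \frac{1}{3210} + 422098}{-122600 + \left(1212 - 403202\right)} = \frac{\left(-2\right) 497 \cdot \frac{1}{3210} + 422098}{-122600 - 401990} = \frac{- \frac{497}{1605} + 422098}{-524590} = \frac{677466793}{1605} \left(- \frac{1}{524590}\right) = - \frac{35656147}{44314050}$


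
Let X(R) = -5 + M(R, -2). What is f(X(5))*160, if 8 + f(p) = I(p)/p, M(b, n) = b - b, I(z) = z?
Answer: -1120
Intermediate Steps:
M(b, n) = 0
X(R) = -5 (X(R) = -5 + 0 = -5)
f(p) = -7 (f(p) = -8 + p/p = -8 + 1 = -7)
f(X(5))*160 = -7*160 = -1120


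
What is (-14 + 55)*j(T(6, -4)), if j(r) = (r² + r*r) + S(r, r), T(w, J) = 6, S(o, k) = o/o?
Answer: 2993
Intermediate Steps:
S(o, k) = 1
j(r) = 1 + 2*r² (j(r) = (r² + r*r) + 1 = (r² + r²) + 1 = 2*r² + 1 = 1 + 2*r²)
(-14 + 55)*j(T(6, -4)) = (-14 + 55)*(1 + 2*6²) = 41*(1 + 2*36) = 41*(1 + 72) = 41*73 = 2993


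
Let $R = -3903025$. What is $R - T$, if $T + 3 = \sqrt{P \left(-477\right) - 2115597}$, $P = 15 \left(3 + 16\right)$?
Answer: $-3903022 - i \sqrt{2251542} \approx -3.903 \cdot 10^{6} - 1500.5 i$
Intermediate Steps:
$P = 285$ ($P = 15 \cdot 19 = 285$)
$T = -3 + i \sqrt{2251542}$ ($T = -3 + \sqrt{285 \left(-477\right) - 2115597} = -3 + \sqrt{-135945 - 2115597} = -3 + \sqrt{-2251542} = -3 + i \sqrt{2251542} \approx -3.0 + 1500.5 i$)
$R - T = -3903025 - \left(-3 + i \sqrt{2251542}\right) = -3903025 + \left(3 - i \sqrt{2251542}\right) = -3903022 - i \sqrt{2251542}$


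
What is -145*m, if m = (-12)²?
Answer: -20880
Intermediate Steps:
m = 144
-145*m = -145*144 = -20880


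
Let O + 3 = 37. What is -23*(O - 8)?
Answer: -598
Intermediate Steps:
O = 34 (O = -3 + 37 = 34)
-23*(O - 8) = -23*(34 - 8) = -23*26 = -598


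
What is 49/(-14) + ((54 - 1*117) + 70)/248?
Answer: -861/248 ≈ -3.4718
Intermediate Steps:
49/(-14) + ((54 - 1*117) + 70)/248 = 49*(-1/14) + ((54 - 117) + 70)*(1/248) = -7/2 + (-63 + 70)*(1/248) = -7/2 + 7*(1/248) = -7/2 + 7/248 = -861/248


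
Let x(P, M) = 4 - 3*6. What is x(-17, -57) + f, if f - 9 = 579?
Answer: 574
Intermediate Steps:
f = 588 (f = 9 + 579 = 588)
x(P, M) = -14 (x(P, M) = 4 - 18 = -14)
x(-17, -57) + f = -14 + 588 = 574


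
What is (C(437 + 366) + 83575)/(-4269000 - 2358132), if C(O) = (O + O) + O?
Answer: -21496/1656783 ≈ -0.012975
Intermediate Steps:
C(O) = 3*O (C(O) = 2*O + O = 3*O)
(C(437 + 366) + 83575)/(-4269000 - 2358132) = (3*(437 + 366) + 83575)/(-4269000 - 2358132) = (3*803 + 83575)/(-6627132) = (2409 + 83575)*(-1/6627132) = 85984*(-1/6627132) = -21496/1656783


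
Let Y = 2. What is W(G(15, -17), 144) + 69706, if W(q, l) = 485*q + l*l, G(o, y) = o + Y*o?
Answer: 112267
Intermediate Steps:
G(o, y) = 3*o (G(o, y) = o + 2*o = 3*o)
W(q, l) = l² + 485*q (W(q, l) = 485*q + l² = l² + 485*q)
W(G(15, -17), 144) + 69706 = (144² + 485*(3*15)) + 69706 = (20736 + 485*45) + 69706 = (20736 + 21825) + 69706 = 42561 + 69706 = 112267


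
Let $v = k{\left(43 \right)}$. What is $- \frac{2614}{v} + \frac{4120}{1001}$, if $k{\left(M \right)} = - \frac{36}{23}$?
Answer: $\frac{30165221}{18018} \approx 1674.2$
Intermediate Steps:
$k{\left(M \right)} = - \frac{36}{23}$ ($k{\left(M \right)} = \left(-36\right) \frac{1}{23} = - \frac{36}{23}$)
$v = - \frac{36}{23} \approx -1.5652$
$- \frac{2614}{v} + \frac{4120}{1001} = - \frac{2614}{- \frac{36}{23}} + \frac{4120}{1001} = \left(-2614\right) \left(- \frac{23}{36}\right) + 4120 \cdot \frac{1}{1001} = \frac{30061}{18} + \frac{4120}{1001} = \frac{30165221}{18018}$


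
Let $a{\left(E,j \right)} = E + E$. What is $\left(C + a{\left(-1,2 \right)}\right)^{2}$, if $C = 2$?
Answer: $0$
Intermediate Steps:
$a{\left(E,j \right)} = 2 E$
$\left(C + a{\left(-1,2 \right)}\right)^{2} = \left(2 + 2 \left(-1\right)\right)^{2} = \left(2 - 2\right)^{2} = 0^{2} = 0$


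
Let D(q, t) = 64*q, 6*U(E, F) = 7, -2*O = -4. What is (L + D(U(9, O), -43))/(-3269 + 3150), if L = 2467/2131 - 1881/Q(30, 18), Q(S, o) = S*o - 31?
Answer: -33529996/55318629 ≈ -0.60612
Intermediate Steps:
O = 2 (O = -½*(-4) = 2)
Q(S, o) = -31 + S*o
U(E, F) = 7/6 (U(E, F) = (⅙)*7 = 7/6)
L = -2752708/1084679 (L = 2467/2131 - 1881/(-31 + 30*18) = 2467*(1/2131) - 1881/(-31 + 540) = 2467/2131 - 1881/509 = -2752708/1084679 ≈ -2.5378)
(L + D(U(9, O), -43))/(-3269 + 3150) = (-2752708/1084679 + 64*(7/6))/(-3269 + 3150) = (-2752708/1084679 + 224/3)/(-119) = (234709972/3254037)*(-1/119) = -33529996/55318629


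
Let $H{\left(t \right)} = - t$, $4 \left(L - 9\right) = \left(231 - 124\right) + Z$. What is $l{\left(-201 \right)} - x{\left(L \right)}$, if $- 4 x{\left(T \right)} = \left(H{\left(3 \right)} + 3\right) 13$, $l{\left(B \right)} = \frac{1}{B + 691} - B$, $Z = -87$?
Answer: $\frac{98491}{490} \approx 201.0$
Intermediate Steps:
$l{\left(B \right)} = \frac{1}{691 + B} - B$
$L = 14$ ($L = 9 + \frac{\left(231 - 124\right) - 87}{4} = 9 + \frac{107 - 87}{4} = 9 + \frac{1}{4} \cdot 20 = 9 + 5 = 14$)
$x{\left(T \right)} = 0$ ($x{\left(T \right)} = - \frac{\left(\left(-1\right) 3 + 3\right) 13}{4} = - \frac{\left(-3 + 3\right) 13}{4} = - \frac{0 \cdot 13}{4} = \left(- \frac{1}{4}\right) 0 = 0$)
$l{\left(-201 \right)} - x{\left(L \right)} = \frac{1 - \left(-201\right)^{2} - -138891}{691 - 201} - 0 = \frac{1 - 40401 + 138891}{490} + 0 = \frac{1}{490} \cdot 98491 + 0 = \frac{98491}{490} + 0 = \frac{98491}{490}$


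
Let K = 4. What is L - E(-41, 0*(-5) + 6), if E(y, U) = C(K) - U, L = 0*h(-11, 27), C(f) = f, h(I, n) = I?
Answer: 2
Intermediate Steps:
L = 0 (L = 0*(-11) = 0)
E(y, U) = 4 - U
L - E(-41, 0*(-5) + 6) = 0 - (4 - (0*(-5) + 6)) = 0 - (4 - (0 + 6)) = 0 - (4 - 1*6) = 0 - (4 - 6) = 0 - 1*(-2) = 0 + 2 = 2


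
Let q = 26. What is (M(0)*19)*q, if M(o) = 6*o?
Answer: 0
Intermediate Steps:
(M(0)*19)*q = ((6*0)*19)*26 = (0*19)*26 = 0*26 = 0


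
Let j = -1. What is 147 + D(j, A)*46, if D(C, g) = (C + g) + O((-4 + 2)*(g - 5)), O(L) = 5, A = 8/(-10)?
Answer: 1471/5 ≈ 294.20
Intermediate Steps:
A = -⅘ (A = 8*(-⅒) = -⅘ ≈ -0.80000)
D(C, g) = 5 + C + g (D(C, g) = (C + g) + 5 = 5 + C + g)
147 + D(j, A)*46 = 147 + (5 - 1 - ⅘)*46 = 147 + (16/5)*46 = 147 + 736/5 = 1471/5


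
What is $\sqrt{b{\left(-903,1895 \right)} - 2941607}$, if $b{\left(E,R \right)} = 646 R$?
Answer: $i \sqrt{1717437} \approx 1310.5 i$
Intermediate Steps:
$\sqrt{b{\left(-903,1895 \right)} - 2941607} = \sqrt{646 \cdot 1895 - 2941607} = \sqrt{1224170 - 2941607} = \sqrt{-1717437} = i \sqrt{1717437}$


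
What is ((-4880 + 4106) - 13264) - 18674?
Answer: -32712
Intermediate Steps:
((-4880 + 4106) - 13264) - 18674 = (-774 - 13264) - 18674 = -14038 - 18674 = -32712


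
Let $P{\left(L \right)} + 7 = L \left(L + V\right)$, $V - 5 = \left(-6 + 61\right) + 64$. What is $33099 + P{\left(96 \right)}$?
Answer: $54212$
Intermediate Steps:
$V = 124$ ($V = 5 + \left(\left(-6 + 61\right) + 64\right) = 5 + \left(55 + 64\right) = 5 + 119 = 124$)
$P{\left(L \right)} = -7 + L \left(124 + L\right)$ ($P{\left(L \right)} = -7 + L \left(L + 124\right) = -7 + L \left(124 + L\right)$)
$33099 + P{\left(96 \right)} = 33099 + \left(-7 + 96^{2} + 124 \cdot 96\right) = 33099 + \left(-7 + 9216 + 11904\right) = 33099 + 21113 = 54212$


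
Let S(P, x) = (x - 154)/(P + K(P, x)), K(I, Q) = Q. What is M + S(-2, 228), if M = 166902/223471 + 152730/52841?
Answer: 5290261319663/1334352715543 ≈ 3.9647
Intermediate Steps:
M = 42949994412/11808431111 (M = 166902*(1/223471) + 152730*(1/52841) = 166902/223471 + 152730/52841 = 42949994412/11808431111 ≈ 3.6372)
S(P, x) = (-154 + x)/(P + x) (S(P, x) = (x - 154)/(P + x) = (-154 + x)/(P + x))
M + S(-2, 228) = 42949994412/11808431111 + (-154 + 228)/(-2 + 228) = 42949994412/11808431111 + 74/226 = 42949994412/11808431111 + (1/226)*74 = 42949994412/11808431111 + 37/113 = 5290261319663/1334352715543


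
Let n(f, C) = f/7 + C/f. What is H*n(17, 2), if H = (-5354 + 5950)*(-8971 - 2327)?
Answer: -291469032/17 ≈ -1.7145e+7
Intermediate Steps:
n(f, C) = f/7 + C/f (n(f, C) = f*(1/7) + C/f = f/7 + C/f)
H = -6733608 (H = 596*(-11298) = -6733608)
H*n(17, 2) = -6733608*((1/7)*17 + 2/17) = -6733608*(17/7 + 2*(1/17)) = -6733608*(17/7 + 2/17) = -6733608*303/119 = -291469032/17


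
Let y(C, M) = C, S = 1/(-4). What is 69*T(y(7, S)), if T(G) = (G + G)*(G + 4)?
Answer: 10626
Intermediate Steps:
S = -¼ ≈ -0.25000
T(G) = 2*G*(4 + G) (T(G) = (2*G)*(4 + G) = 2*G*(4 + G))
69*T(y(7, S)) = 69*(2*7*(4 + 7)) = 69*(2*7*11) = 69*154 = 10626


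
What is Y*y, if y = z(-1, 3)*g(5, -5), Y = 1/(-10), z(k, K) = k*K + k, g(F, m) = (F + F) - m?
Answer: 6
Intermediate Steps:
g(F, m) = -m + 2*F (g(F, m) = 2*F - m = -m + 2*F)
z(k, K) = k + K*k (z(k, K) = K*k + k = k + K*k)
Y = -⅒ ≈ -0.10000
y = -60 (y = (-(1 + 3))*(-1*(-5) + 2*5) = (-1*4)*(5 + 10) = -4*15 = -60)
Y*y = -⅒*(-60) = 6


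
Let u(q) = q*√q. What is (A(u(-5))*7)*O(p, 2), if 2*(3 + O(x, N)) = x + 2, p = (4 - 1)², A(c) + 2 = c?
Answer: -35 - 175*I*√5/2 ≈ -35.0 - 195.66*I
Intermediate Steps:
u(q) = q^(3/2)
A(c) = -2 + c
p = 9 (p = 3² = 9)
O(x, N) = -2 + x/2 (O(x, N) = -3 + (x + 2)/2 = -3 + (2 + x)/2 = -3 + (1 + x/2) = -2 + x/2)
(A(u(-5))*7)*O(p, 2) = ((-2 + (-5)^(3/2))*7)*(-2 + (½)*9) = ((-2 - 5*I*√5)*7)*(-2 + 9/2) = (-14 - 35*I*√5)*(5/2) = -35 - 175*I*√5/2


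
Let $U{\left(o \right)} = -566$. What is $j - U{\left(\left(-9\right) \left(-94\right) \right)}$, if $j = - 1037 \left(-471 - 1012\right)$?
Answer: $1538437$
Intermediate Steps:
$j = 1537871$ ($j = \left(-1037\right) \left(-1483\right) = 1537871$)
$j - U{\left(\left(-9\right) \left(-94\right) \right)} = 1537871 - -566 = 1537871 + 566 = 1538437$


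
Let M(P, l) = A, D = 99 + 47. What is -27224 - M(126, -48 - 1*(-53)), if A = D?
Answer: -27370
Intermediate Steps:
D = 146
A = 146
M(P, l) = 146
-27224 - M(126, -48 - 1*(-53)) = -27224 - 1*146 = -27224 - 146 = -27370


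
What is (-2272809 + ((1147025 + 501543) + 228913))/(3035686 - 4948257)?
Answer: 395328/1912571 ≈ 0.20670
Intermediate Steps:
(-2272809 + ((1147025 + 501543) + 228913))/(3035686 - 4948257) = (-2272809 + (1648568 + 228913))/(-1912571) = (-2272809 + 1877481)*(-1/1912571) = -395328*(-1/1912571) = 395328/1912571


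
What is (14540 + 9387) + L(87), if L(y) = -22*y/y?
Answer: 23905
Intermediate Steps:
L(y) = -22 (L(y) = -22*1 = -22)
(14540 + 9387) + L(87) = (14540 + 9387) - 22 = 23927 - 22 = 23905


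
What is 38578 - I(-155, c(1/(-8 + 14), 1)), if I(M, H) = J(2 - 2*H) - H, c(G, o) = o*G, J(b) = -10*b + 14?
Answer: 231485/6 ≈ 38581.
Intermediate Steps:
J(b) = 14 - 10*b
c(G, o) = G*o
I(M, H) = -6 + 19*H (I(M, H) = (14 - 10*(2 - 2*H)) - H = (14 + (-20 + 20*H)) - H = (-6 + 20*H) - H = -6 + 19*H)
38578 - I(-155, c(1/(-8 + 14), 1)) = 38578 - (-6 + 19*(1/(-8 + 14))) = 38578 - (-6 + 19*(1/6)) = 38578 - (-6 + 19/6) = 38578 - 1*(-17/6) = 38578 + 17/6 = 231485/6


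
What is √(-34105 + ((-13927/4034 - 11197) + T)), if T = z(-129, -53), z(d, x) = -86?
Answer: I*√738662186046/4034 ≈ 213.05*I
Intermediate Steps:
T = -86
√(-34105 + ((-13927/4034 - 11197) + T)) = √(-34105 + ((-13927/4034 - 11197) - 86)) = √(-34105 + (-45182625/4034 - 86)) = √(-34105 - 45529549/4034) = √(-183109119/4034) = I*√738662186046/4034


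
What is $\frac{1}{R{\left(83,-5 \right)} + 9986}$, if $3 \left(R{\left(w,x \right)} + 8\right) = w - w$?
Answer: $\frac{1}{9978} \approx 0.00010022$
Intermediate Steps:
$R{\left(w,x \right)} = -8$ ($R{\left(w,x \right)} = -8 + \frac{w - w}{3} = -8 + \frac{1}{3} \cdot 0 = -8 + 0 = -8$)
$\frac{1}{R{\left(83,-5 \right)} + 9986} = \frac{1}{-8 + 9986} = \frac{1}{9978}$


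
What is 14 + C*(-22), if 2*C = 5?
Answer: -41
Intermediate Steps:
C = 5/2 (C = (½)*5 = 5/2 ≈ 2.5000)
14 + C*(-22) = 14 + (5/2)*(-22) = 14 - 55 = -41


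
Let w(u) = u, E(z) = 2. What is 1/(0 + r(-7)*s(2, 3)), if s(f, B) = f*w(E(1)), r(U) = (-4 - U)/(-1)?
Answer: -1/12 ≈ -0.083333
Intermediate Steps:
r(U) = 4 + U (r(U) = (-4 - U)*(-1) = 4 + U)
s(f, B) = 2*f (s(f, B) = f*2 = 2*f)
1/(0 + r(-7)*s(2, 3)) = 1/(0 + (4 - 7)*(2*2)) = 1/(0 - 3*4) = 1/(0 - 12) = 1/(-12) = -1/12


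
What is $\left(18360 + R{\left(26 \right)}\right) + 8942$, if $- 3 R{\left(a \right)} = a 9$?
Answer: $27224$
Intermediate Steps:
$R{\left(a \right)} = - 3 a$ ($R{\left(a \right)} = - \frac{a 9}{3} = - \frac{9 a}{3} = - 3 a$)
$\left(18360 + R{\left(26 \right)}\right) + 8942 = \left(18360 - 78\right) + 8942 = 18282 + 8942 = 27224$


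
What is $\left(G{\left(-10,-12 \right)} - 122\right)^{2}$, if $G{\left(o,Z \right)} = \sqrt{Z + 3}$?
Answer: $14875 - 732 i \approx 14875.0 - 732.0 i$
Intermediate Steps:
$G{\left(o,Z \right)} = \sqrt{3 + Z}$
$\left(G{\left(-10,-12 \right)} - 122\right)^{2} = \left(\sqrt{3 - 12} - 122\right)^{2} = \left(\sqrt{-9} - 122\right)^{2} = \left(3 i - 122\right)^{2} = \left(-122 + 3 i\right)^{2}$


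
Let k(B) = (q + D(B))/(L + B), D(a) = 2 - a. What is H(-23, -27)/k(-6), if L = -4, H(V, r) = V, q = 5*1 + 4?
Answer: 230/17 ≈ 13.529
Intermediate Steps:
q = 9 (q = 5 + 4 = 9)
k(B) = (11 - B)/(-4 + B) (k(B) = (9 + (2 - B))/(-4 + B) = (11 - B)/(-4 + B))
H(-23, -27)/k(-6) = -23*(-4 - 6)/(11 - 1*(-6)) = -23*(-10/(11 + 6)) = -23/((-⅒*17)) = -23/(-17/10) = -23*(-10/17) = 230/17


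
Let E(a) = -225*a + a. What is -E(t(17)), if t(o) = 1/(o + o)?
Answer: 112/17 ≈ 6.5882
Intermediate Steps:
t(o) = 1/(2*o)
E(a) = -224*a
-E(t(17)) = -(-224)*(½)/17 = -(-224)*(½)*(1/17) = -(-224)/34 = -1*(-112/17) = 112/17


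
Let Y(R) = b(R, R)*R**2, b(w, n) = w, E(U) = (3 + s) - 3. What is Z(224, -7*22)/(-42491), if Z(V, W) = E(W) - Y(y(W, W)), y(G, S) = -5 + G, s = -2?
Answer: -4019677/42491 ≈ -94.601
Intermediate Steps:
E(U) = -2 (E(U) = (3 - 2) - 3 = 1 - 3 = -2)
Y(R) = R**3 (Y(R) = R*R**2 = R**3)
Z(V, W) = -2 - (-5 + W)**3
Z(224, -7*22)/(-42491) = (-2 - (-5 - 7*22)**3)/(-42491) = (-2 - (-5 - 154)**3)*(-1/42491) = (-2 - 1*(-159)**3)*(-1/42491) = (-2 - 1*(-4019679))*(-1/42491) = (-2 + 4019679)*(-1/42491) = 4019677*(-1/42491) = -4019677/42491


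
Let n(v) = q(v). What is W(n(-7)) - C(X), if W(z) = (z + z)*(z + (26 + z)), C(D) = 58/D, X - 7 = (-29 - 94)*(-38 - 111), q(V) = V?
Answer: -1540085/9167 ≈ -168.00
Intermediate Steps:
X = 18334 (X = 7 + (-29 - 94)*(-38 - 111) = 7 - 123*(-149) = 7 + 18327 = 18334)
n(v) = v
W(z) = 2*z*(26 + 2*z) (W(z) = (2*z)*(26 + 2*z) = 2*z*(26 + 2*z))
W(n(-7)) - C(X) = 4*(-7)*(13 - 7) - 58/18334 = 4*(-7)*6 - 58/18334 = -168 - 1*29/9167 = -168 - 29/9167 = -1540085/9167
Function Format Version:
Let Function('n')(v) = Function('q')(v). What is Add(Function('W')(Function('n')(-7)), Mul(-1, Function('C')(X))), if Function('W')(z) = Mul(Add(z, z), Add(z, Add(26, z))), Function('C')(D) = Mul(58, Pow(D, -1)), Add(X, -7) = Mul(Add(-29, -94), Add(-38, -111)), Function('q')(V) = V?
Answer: Rational(-1540085, 9167) ≈ -168.00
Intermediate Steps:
X = 18334 (X = Add(7, Mul(Add(-29, -94), Add(-38, -111))) = Add(7, Mul(-123, -149)) = Add(7, 18327) = 18334)
Function('n')(v) = v
Function('W')(z) = Mul(2, z, Add(26, Mul(2, z))) (Function('W')(z) = Mul(Mul(2, z), Add(26, Mul(2, z))) = Mul(2, z, Add(26, Mul(2, z))))
Add(Function('W')(Function('n')(-7)), Mul(-1, Function('C')(X))) = Add(Mul(4, -7, Add(13, -7)), Mul(-1, Mul(58, Pow(18334, -1)))) = Add(Mul(4, -7, 6), Mul(-1, Mul(58, Rational(1, 18334)))) = Add(-168, Mul(-1, Rational(29, 9167))) = Add(-168, Rational(-29, 9167)) = Rational(-1540085, 9167)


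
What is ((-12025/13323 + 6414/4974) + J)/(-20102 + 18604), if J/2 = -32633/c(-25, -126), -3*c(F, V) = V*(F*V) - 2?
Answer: 233178992071/3283383893763666 ≈ 7.1018e-5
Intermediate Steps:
c(F, V) = ⅔ - F*V²/3 (c(F, V) = -(V*(F*V) - 2)/3 = -(F*V² - 2)/3 = -(-2 + F*V²)/3 = ⅔ - F*V²/3)
J = -97899/198451 (J = 2*(-32633/(⅔ - ⅓*(-25)*(-126)²)) = 2*(-32633/(⅔ - ⅓*(-25)*15876)) = 2*(-32633/(⅔ + 132300)) = 2*(-32633/396902/3) = 2*(-32633*3/396902) = 2*(-97899/396902) = -97899/198451 ≈ -0.49332)
((-12025/13323 + 6414/4974) + J)/(-20102 + 18604) = ((-12025/13323 + 6414/4974) - 97899/198451)/(-20102 + 18604) = ((-12025*1/13323 + 6414*(1/4974)) - 97899/198451)/(-1498) = ((-12025/13323 + 1069/829) - 97899/198451)*(-1/1498) = (4273562/11044767 - 97899/198451)*(-1/1498) = -233178992071/2191845055917*(-1/1498) = 233178992071/3283383893763666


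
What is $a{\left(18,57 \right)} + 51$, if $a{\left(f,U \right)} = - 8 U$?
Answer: $-405$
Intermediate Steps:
$a{\left(18,57 \right)} + 51 = \left(-8\right) 57 + 51 = -456 + 51 = -405$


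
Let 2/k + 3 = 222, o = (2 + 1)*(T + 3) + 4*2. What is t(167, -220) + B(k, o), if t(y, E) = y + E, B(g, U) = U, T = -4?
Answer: -48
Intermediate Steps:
o = 5 (o = (2 + 1)*(-4 + 3) + 4*2 = 3*(-1) + 8 = -3 + 8 = 5)
k = 2/219 (k = 2/(-3 + 222) = 2/219 ≈ 0.0091324)
t(y, E) = E + y
t(167, -220) + B(k, o) = (-220 + 167) + 5 = -53 + 5 = -48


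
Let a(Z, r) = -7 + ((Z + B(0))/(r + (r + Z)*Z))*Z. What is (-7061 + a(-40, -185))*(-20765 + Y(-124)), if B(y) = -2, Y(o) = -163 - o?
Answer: 259229240592/1763 ≈ 1.4704e+8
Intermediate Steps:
a(Z, r) = -7 + Z*(-2 + Z)/(r + Z*(Z + r)) (a(Z, r) = -7 + ((Z - 2)/(r + (r + Z)*Z))*Z = -7 + ((-2 + Z)/(r + (Z + r)*Z))*Z = -7 + ((-2 + Z)/(r + Z*(Z + r)))*Z = -7 + Z*(-2 + Z)/(r + Z*(Z + r)))
(-7061 + a(-40, -185))*(-20765 + Y(-124)) = (-7061 + (-7*(-185) - 6*(-40)² - 2*(-40) - 7*(-40)*(-185))/(-185 + (-40)² - 40*(-185)))*(-20765 + (-163 - 1*(-124))) = (-7061 + (1295 - 6*1600 + 80 - 51800)/(-185 + 1600 + 7400))*(-20765 + (-163 + 124)) = (-7061 + (1295 - 9600 + 80 - 51800)/8815)*(-20765 - 39) = (-7061 + (1/8815)*(-60025))*(-20804) = (-7061 - 12005/1763)*(-20804) = -12460548/1763*(-20804) = 259229240592/1763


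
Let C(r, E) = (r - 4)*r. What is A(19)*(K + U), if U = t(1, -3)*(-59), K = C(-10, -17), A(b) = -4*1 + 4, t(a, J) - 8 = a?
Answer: 0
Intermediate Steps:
t(a, J) = 8 + a
A(b) = 0 (A(b) = -4 + 4 = 0)
C(r, E) = r*(-4 + r) (C(r, E) = (-4 + r)*r = r*(-4 + r))
K = 140 (K = -10*(-4 - 10) = -10*(-14) = 140)
U = -531 (U = (8 + 1)*(-59) = 9*(-59) = -531)
A(19)*(K + U) = 0*(140 - 531) = 0*(-391) = 0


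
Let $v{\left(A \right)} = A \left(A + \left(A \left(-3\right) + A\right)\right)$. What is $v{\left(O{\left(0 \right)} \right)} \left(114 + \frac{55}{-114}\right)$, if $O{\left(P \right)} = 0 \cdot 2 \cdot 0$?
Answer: $0$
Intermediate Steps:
$O{\left(P \right)} = 0$ ($O{\left(P \right)} = 0 \cdot 0 = 0$)
$v{\left(A \right)} = - A^{2}$ ($v{\left(A \right)} = A \left(A + \left(- 3 A + A\right)\right) = A \left(A - 2 A\right) = A \left(- A\right) = - A^{2}$)
$v{\left(O{\left(0 \right)} \right)} \left(114 + \frac{55}{-114}\right) = - 0^{2} \left(114 + \frac{55}{-114}\right) = \left(-1\right) 0 \left(114 + 55 \left(- \frac{1}{114}\right)\right) = 0 \left(114 - \frac{55}{114}\right) = 0 \cdot \frac{12941}{114} = 0$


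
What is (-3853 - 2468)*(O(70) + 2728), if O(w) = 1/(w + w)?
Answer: -344874663/20 ≈ -1.7244e+7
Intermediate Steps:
O(w) = 1/(2*w)
(-3853 - 2468)*(O(70) + 2728) = (-3853 - 2468)*((½)/70 + 2728) = -6321*((½)*(1/70) + 2728) = -6321*(1/140 + 2728) = -6321*381921/140 = -344874663/20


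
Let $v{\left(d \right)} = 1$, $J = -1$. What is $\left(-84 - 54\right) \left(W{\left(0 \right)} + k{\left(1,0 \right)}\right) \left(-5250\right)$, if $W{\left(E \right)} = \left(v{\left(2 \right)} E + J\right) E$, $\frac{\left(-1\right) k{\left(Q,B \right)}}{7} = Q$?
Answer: $-5071500$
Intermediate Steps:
$k{\left(Q,B \right)} = - 7 Q$
$W{\left(E \right)} = E \left(-1 + E\right)$ ($W{\left(E \right)} = \left(1 E - 1\right) E = \left(E - 1\right) E = \left(-1 + E\right) E = E \left(-1 + E\right)$)
$\left(-84 - 54\right) \left(W{\left(0 \right)} + k{\left(1,0 \right)}\right) \left(-5250\right) = \left(-84 - 54\right) \left(0 \left(-1 + 0\right) - 7\right) \left(-5250\right) = - 138 \left(0 \left(-1\right) - 7\right) \left(-5250\right) = - 138 \left(0 - 7\right) \left(-5250\right) = \left(-138\right) \left(-7\right) \left(-5250\right) = 966 \left(-5250\right) = -5071500$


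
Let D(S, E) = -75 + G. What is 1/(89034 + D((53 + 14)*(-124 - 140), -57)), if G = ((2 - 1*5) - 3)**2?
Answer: 1/88995 ≈ 1.1237e-5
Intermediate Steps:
G = 36 (G = ((2 - 5) - 3)**2 = (-3 - 3)**2 = (-6)**2 = 36)
D(S, E) = -39 (D(S, E) = -75 + 36 = -39)
1/(89034 + D((53 + 14)*(-124 - 140), -57)) = 1/(89034 - 39) = 1/88995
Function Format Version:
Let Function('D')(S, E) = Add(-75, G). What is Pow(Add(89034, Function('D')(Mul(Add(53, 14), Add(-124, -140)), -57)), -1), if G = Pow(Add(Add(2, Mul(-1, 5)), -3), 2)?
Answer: Rational(1, 88995) ≈ 1.1237e-5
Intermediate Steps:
G = 36 (G = Pow(Add(Add(2, -5), -3), 2) = Pow(Add(-3, -3), 2) = Pow(-6, 2) = 36)
Function('D')(S, E) = -39 (Function('D')(S, E) = Add(-75, 36) = -39)
Pow(Add(89034, Function('D')(Mul(Add(53, 14), Add(-124, -140)), -57)), -1) = Pow(Add(89034, -39), -1) = Pow(88995, -1) = Rational(1, 88995)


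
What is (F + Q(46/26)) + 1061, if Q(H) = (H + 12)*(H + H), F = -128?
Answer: 165911/169 ≈ 981.72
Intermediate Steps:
Q(H) = 2*H*(12 + H) (Q(H) = (12 + H)*(2*H) = 2*H*(12 + H))
(F + Q(46/26)) + 1061 = (-128 + 2*(46/26)*(12 + 46/26)) + 1061 = (-128 + 2*(46*(1/26))*(12 + 46*(1/26))) + 1061 = (-128 + 2*(23/13)*(12 + 23/13)) + 1061 = (-128 + 2*(23/13)*(179/13)) + 1061 = (-128 + 8234/169) + 1061 = -13398/169 + 1061 = 165911/169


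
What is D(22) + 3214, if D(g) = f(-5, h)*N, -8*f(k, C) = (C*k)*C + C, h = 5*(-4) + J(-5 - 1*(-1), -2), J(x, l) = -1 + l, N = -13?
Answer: -2243/2 ≈ -1121.5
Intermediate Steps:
h = -23 (h = 5*(-4) + (-1 - 2) = -20 - 3 = -23)
f(k, C) = -C/8 - k*C²/8 (f(k, C) = -((C*k)*C + C)/8 = -(k*C² + C)/8 = -(C + k*C²)/8 = -C/8 - k*C²/8)
D(g) = -8671/2 (D(g) = -⅛*(-23)*(1 - 23*(-5))*(-13) = -⅛*(-23)*(1 + 115)*(-13) = -⅛*(-23)*116*(-13) = (667/2)*(-13) = -8671/2)
D(22) + 3214 = -8671/2 + 3214 = -2243/2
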